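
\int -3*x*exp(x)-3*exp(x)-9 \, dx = 3*x*(-exp(x) - 3) + C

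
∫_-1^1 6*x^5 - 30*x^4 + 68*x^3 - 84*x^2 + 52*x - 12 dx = -92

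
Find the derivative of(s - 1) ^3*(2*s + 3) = 8*s^3 - 9*s^2 - 6*s + 7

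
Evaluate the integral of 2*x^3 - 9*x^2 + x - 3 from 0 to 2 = -20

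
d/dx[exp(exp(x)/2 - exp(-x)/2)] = (exp(exp(x)/2 - exp(-x)/2) + exp(2*x + exp(x)/2 - exp(-x)/2))*exp(-x)/2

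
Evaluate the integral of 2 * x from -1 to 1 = 0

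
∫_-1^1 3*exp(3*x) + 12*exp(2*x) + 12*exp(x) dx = -(exp(-1) + 2)^3 + (2 + E)^3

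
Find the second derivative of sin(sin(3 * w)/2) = -9*sin(3*w)*cos(sin(3*w)/2)/2 - 9*sin(sin(3*w)/2)*cos(3*w)^2/4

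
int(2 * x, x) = x^2 + C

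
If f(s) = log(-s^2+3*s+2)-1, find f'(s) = (2*s - 3)/(s^2 - 3*s - 2)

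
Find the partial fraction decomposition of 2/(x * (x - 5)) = 2/(5*(x - 5)) - 2/(5*x)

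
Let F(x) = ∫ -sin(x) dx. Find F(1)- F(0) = -1 + cos(1)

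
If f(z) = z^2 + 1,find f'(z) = 2*z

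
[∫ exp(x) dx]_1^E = -E + exp(E)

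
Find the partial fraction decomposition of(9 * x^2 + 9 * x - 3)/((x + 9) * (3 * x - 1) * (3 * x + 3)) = 3/(112*(3*x - 1)) + 215/(224*(x + 9)) + 1/(32*(x + 1))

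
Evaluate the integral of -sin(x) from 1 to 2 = -cos(1) + cos(2)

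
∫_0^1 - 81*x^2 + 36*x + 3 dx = -6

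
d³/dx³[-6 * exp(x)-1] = -6*exp(x)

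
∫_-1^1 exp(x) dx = E - exp(-1)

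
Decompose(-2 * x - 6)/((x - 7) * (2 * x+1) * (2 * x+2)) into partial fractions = 2/(3*(2*x + 1)) - 1/(4*(x + 1)) - 1/(12*(x - 7))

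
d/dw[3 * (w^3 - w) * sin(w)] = 3*w^3*cos(w) + 9*w^2*sin(w) - 3*w*cos(w) - 3*sin(w)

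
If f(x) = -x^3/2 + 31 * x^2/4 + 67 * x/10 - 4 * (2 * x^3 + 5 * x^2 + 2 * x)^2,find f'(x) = -96*x^5 - 400*x^4 - 528*x^3 - 483*x^2/2 - 33*x/2 + 67/10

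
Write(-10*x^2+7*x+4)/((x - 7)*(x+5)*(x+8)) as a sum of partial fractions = -692/(45*(x + 8)) + 281/(36*(x + 5)) - 437/(180*(x - 7))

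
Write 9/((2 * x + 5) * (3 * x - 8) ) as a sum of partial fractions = 27/(31*(3*x - 8)) - 18/(31*(2*x + 5))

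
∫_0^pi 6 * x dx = 3*pi^2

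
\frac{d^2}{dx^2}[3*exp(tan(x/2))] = 3*(tan(x/2) + 1)^2*exp(tan(x/2))/(4*cos(x/2)^2)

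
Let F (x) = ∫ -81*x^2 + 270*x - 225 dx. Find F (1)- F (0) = -117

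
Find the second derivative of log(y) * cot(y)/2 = (2*y^2*log(y)*cos(y)/sin(y)^3 - 2*y/sin(y)^2 - 1/tan(y))/(2*y^2)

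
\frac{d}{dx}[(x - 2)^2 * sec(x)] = (x^2*sin(x)/cos(x) - 4*x*sin(x)/cos(x) + 2*x + 4*sin(x)/cos(x) - 4)/cos(x)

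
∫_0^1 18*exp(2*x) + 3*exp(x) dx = -12 + 3*E + 9*exp(2)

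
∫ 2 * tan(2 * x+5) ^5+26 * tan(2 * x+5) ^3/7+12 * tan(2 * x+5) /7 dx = (7*tan(2*x + 5)^2 + 12)*tan(2*x + 5)^2/28 + C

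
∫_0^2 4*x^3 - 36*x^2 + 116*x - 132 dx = -112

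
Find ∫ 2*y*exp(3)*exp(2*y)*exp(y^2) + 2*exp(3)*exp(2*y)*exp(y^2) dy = exp((y + 1)^2 + 2) + C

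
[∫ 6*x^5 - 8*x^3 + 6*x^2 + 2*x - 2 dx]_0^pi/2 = -1 + (-pi/2 + 1 + pi^3/8)^2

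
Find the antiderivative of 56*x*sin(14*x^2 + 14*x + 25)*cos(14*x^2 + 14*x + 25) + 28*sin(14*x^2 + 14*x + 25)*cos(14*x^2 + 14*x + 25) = sin(14*x^2 + 14*x + 25)^2 + C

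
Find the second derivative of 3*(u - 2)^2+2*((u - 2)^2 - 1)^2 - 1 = 24*u^2 - 96*u + 94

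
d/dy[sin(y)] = cos(y)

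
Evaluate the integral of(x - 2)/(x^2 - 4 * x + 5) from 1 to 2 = -log(2)/2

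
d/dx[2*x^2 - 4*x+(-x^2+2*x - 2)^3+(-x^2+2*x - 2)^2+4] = -6*x^5 + 30*x^4 - 68*x^3 + 84*x^2 - 52*x + 12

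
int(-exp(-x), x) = exp(-x) + C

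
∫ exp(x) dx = exp(x) + C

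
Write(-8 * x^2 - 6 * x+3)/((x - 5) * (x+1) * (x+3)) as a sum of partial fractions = -51/(16*(x + 3)) - 1/(12*(x + 1)) - 227/(48*(x - 5))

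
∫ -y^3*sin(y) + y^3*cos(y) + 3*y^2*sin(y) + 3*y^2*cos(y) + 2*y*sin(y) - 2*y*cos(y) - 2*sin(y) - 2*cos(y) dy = sqrt(2)*y*(y^2 - 2)*sin(y + pi/4) + C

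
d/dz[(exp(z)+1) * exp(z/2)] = 3*exp(3*z/2)/2 + exp(z/2)/2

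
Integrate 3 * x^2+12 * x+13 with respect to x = x^3 + 6*x^2 + 13*x + C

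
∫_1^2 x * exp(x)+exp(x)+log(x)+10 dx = -E + 2*log(2) + 9 + 2*exp(2)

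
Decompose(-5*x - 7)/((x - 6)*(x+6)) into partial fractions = -23/(12*(x + 6)) - 37/(12*(x - 6))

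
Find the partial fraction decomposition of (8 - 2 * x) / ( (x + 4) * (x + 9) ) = -26/(5*(x + 9)) + 16/(5*(x + 4))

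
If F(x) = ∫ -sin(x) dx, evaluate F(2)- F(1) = -cos(1) + cos(2)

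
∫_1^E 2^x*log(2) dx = -2 + 2^E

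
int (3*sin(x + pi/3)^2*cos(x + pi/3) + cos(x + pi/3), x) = sin(x + pi/3)^3 + sin(x + pi/3) + C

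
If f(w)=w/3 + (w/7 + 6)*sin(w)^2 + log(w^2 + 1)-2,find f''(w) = 2*(w^5*cos(2*w) + w^4*sin(2*w) + 42*w^4*cos(2*w) + 2*w^3*cos(2*w) + 2*w^2*sin(2*w) + 84*w^2*cos(2*w) - 7*w^2 + w*cos(2*w) + sin(2*w) + 42*cos(2*w) + 7)/(7*w^4 + 14*w^2 + 7)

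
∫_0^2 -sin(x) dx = -1 + cos(2)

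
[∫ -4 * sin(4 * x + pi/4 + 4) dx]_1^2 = -cos(pi/4 + 8) + cos(pi/4 + 12)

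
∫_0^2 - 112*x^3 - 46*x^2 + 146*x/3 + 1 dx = -1414/3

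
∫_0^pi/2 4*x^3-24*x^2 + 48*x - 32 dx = -16 + (-2 + pi/2)^4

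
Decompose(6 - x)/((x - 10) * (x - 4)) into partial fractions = -1/(3*(x - 4)) - 2/(3*(x - 10))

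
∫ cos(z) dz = sin(z) + C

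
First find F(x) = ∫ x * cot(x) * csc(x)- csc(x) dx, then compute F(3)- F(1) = -3*csc(3) + csc(1)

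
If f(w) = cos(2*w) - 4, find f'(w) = -2*sin(2*w)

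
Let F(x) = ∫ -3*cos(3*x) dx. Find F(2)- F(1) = sin(3) - sin(6)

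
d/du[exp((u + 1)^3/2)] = 3*u^2*exp(u^3/2 + 3*u^2/2 + 3*u/2 + 1/2)/2 + 3*u*exp(u^3/2 + 3*u^2/2 + 3*u/2 + 1/2) + 3*exp(u^3/2 + 3*u^2/2 + 3*u/2 + 1/2)/2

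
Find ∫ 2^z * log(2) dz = 2^z + C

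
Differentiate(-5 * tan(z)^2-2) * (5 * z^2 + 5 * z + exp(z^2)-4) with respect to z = -50*z^2*sin(z)/cos(z)^3 + 6*z*exp(z^2) - 10*z*exp(z^2)/cos(z)^2 - 50*z*sin(z)/cos(z)^3 + 30*z - 50*z/cos(z)^2 - 10*exp(z^2)*sin(z)/cos(z)^3 + 40*sin(z)/cos(z)^3 + 15 - 25/cos(z)^2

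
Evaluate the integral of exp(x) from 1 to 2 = -E + exp(2)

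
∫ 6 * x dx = 3*x^2 + C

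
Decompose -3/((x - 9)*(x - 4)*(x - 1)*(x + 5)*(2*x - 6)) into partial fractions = -1/(4032*(x + 5)) + 1/(192*(x - 1)) - 1/(64*(x - 3)) + 1/(90*(x - 4)) - 1/(2240*(x - 9))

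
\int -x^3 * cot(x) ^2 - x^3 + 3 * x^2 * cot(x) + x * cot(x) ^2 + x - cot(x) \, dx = x*(x^2 - 1)*cot(x) + C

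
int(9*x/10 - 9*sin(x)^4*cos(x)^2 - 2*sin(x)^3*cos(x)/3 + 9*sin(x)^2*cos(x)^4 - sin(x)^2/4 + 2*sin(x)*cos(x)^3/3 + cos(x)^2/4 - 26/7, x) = 9*x^2/20 - 26*x/7 + 3*sin(x)^3*cos(x)^3 + sin(2*x)/8 - cos(4*x)/24 + C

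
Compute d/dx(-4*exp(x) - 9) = -4*exp(x)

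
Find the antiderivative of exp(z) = exp(z) + C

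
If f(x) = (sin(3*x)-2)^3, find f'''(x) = 648*sin(6*x) - 1377*cos(3*x)/4 + 729*cos(9*x)/4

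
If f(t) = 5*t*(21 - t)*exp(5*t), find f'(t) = -25*t^2*exp(5*t) + 515*t*exp(5*t) + 105*exp(5*t)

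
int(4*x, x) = 2*x^2 + C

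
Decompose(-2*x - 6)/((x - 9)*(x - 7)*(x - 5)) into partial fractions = -2/(x - 5) + 5/(x - 7) - 3/(x - 9)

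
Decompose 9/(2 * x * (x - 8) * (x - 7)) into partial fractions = -9/(14*(x - 7)) + 9/(16*(x - 8)) + 9/(112*x)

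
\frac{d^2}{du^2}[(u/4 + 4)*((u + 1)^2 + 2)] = 3*u/2 + 9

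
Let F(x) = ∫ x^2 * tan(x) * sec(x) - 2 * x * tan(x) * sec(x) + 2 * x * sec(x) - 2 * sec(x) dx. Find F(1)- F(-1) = -4*sec(1)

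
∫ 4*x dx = 2*x^2 + C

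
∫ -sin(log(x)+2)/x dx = cos(log(x) + 2) + C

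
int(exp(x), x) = exp(x) + C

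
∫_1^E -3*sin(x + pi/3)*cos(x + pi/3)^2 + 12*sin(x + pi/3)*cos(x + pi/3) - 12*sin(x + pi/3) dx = (-2 + cos(pi/3 + E))^3 - (-2 + cos(1 + pi/3))^3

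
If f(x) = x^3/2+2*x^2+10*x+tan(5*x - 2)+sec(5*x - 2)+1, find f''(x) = 3*x + 50*tan(5*x - 2)^3 + 50*tan(5*x - 2)^2*sec(5*x - 2) + 50*tan(5*x - 2) + 25*sec(5*x - 2) + 4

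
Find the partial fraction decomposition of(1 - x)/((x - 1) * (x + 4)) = -1/(x + 4)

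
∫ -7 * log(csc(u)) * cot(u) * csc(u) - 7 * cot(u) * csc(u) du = 7*log(csc(u))*csc(u) + C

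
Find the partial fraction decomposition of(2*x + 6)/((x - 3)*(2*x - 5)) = -22/(2*x - 5) + 12/(x - 3)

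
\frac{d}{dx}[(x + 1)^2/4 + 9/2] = x/2 + 1/2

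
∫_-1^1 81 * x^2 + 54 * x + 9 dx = 72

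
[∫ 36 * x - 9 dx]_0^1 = 9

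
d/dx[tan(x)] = cos(x)^(-2)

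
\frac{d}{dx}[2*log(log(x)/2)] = 2/(x*log(x))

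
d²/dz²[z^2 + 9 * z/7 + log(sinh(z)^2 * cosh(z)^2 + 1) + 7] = (4*sinh(z)^8 + 10*sinh(z)^6 + 26*sinh(z)^4 - 2*sinh(z)^2*cosh(z)^6 + 20*sinh(z)^2 + 4)/(sinh(z)^4 + sinh(z)^2 + 1)^2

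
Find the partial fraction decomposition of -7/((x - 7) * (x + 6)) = 7/(13*(x + 6)) - 7/(13*(x - 7))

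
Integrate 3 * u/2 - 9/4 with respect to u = 3*u^2/4 - 9*u/4 + C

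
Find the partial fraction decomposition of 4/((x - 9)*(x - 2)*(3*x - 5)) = 18/(11*(3*x - 5)) - 4/(7*(x - 2)) + 2/(77*(x - 9))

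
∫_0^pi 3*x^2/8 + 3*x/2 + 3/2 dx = -1 + (1 + pi/2)^3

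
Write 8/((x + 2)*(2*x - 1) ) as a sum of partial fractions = 16/(5*(2*x - 1)) - 8/(5*(x + 2))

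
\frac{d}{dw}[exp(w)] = exp(w)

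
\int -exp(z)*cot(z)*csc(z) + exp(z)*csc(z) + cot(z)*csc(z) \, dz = (exp(z) - 1)*csc(z) + C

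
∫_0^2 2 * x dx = 4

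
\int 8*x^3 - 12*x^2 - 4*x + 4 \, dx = 2*x^4 - 4*x^3 - 2*x^2 + 4*x + C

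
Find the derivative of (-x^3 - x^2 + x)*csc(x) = (x^3*cos(x)/sin(x) - 3*x^2 + x^2*cos(x)/sin(x) - 2*x - x*cos(x)/sin(x) + 1)/sin(x)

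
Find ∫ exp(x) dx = exp(x) + C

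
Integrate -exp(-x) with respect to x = exp(-x) + C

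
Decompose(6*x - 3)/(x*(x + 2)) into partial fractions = 15/(2*(x + 2)) - 3/(2*x)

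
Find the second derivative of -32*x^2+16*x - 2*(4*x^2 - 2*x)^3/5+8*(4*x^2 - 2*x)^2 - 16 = -768*x^4 + 768*x^3 + 6528*x^2/5 - 3744*x/5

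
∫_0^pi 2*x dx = pi^2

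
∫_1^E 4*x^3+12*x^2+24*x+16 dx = -44 + 2*(1 + E)^2 + (2 + (1 + E)^2)^2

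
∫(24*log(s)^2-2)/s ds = 8*log(s)^3 - 2*log(s) + C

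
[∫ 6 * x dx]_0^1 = 3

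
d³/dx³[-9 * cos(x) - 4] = -9*sin(x)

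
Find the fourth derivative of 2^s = 2^s*log(2)^4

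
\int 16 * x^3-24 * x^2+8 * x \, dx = 4*x^4 - 8*x^3 + 4*x^2 + C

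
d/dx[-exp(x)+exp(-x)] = (-exp(2*x) - 1)*exp(-x)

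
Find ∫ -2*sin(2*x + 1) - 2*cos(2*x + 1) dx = -sin(2*x + 1) + cos(2*x + 1) + C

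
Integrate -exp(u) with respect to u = -exp(u) + C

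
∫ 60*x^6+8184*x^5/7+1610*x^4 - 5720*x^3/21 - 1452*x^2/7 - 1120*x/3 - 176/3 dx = 60*x^7/7 + 1364*x^6/7 + 322*x^5 - 1430*x^4/21 - 484*x^3/7 - 560*x^2/3 - 176*x/3 + C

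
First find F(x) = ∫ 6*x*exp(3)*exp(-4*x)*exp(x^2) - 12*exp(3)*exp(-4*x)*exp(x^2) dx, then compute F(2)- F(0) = -3*exp(3) + 3*exp(-1)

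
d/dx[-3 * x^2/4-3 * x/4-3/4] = -3*x/2 - 3/4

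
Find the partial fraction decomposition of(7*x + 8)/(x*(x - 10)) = 39/(5*(x - 10)) - 4/(5*x)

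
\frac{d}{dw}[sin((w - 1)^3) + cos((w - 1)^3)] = -3*w^2*sin(w^3 - 3*w^2 + 3*w - 1) + 3*w^2*cos(w^3 - 3*w^2 + 3*w - 1) + 6*w*sin(w^3 - 3*w^2 + 3*w - 1) - 6*w*cos(w^3 - 3*w^2 + 3*w - 1) - 3*sin(w^3 - 3*w^2 + 3*w - 1) + 3*cos(w^3 - 3*w^2 + 3*w - 1)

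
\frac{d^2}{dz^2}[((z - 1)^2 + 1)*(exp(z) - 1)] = z^2*exp(z) + 2*z*exp(z) - 2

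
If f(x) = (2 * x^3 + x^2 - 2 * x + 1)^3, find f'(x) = 72*x^8 + 96*x^7 - 126*x^6 - 66*x^5 + 150*x^4 - 36*x^3 - 42*x^2 + 30*x - 6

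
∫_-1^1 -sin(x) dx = 0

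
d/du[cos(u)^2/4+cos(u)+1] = -(cos(u)/2 + 1)*sin(u)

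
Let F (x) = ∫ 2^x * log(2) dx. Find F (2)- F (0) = 3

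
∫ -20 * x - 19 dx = -10*x^2 - 19*x + C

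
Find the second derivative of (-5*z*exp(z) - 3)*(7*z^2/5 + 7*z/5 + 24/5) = -7*z^3*exp(z) - 49*z^2*exp(z) - 94*z*exp(z) - 62*exp(z) - 42/5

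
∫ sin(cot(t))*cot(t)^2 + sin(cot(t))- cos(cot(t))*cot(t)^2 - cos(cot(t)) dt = sqrt(2)*sin(pi/4 + 1/tan(t)) + C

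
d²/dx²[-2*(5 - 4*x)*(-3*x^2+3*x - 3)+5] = 108 - 144*x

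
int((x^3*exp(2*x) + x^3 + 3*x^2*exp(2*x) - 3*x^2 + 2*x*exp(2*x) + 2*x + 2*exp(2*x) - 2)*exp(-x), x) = 2*x*(x^2 + 2)*sinh(x) + C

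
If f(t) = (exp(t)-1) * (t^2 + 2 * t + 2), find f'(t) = t^2*exp(t) + 4*t*exp(t) - 2*t + 4*exp(t) - 2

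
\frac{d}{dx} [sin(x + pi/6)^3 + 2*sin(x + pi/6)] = 3*sin(x + pi/6)^2*cos(x + pi/6) + 2*cos(x + pi/6)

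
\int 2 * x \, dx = x^2 + C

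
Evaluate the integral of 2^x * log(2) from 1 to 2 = 2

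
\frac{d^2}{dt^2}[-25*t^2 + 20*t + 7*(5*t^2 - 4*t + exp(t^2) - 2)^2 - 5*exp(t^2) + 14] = 280*t^4*exp(t^2) - 224*t^3*exp(t^2) + 112*t^2*exp(2*t^2) + 568*t^2*exp(t^2) + 2100*t^2 - 336*t*exp(t^2) - 1680*t + 28*exp(2*t^2) + 74*exp(t^2) - 106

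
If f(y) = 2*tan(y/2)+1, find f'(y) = cos(y/2)^(-2)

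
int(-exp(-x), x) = exp(-x) + C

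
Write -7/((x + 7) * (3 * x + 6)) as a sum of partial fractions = 7/(15*(x + 7)) - 7/(15*(x + 2))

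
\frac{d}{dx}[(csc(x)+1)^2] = -2*(1 + 1/sin(x))*cos(x)/sin(x)^2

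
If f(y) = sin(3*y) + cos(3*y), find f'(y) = -3*sin(3*y) + 3*cos(3*y)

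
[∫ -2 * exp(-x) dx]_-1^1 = -2*E + 2*exp(-1)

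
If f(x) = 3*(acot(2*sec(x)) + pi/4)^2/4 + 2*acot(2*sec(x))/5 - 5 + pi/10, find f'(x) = (3*acot(2/cos(x)) + 4/5 + 3*pi/4)*sin(x)/(sin(x)^2 - 5)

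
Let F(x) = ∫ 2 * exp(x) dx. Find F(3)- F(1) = -2*E + 2*exp(3)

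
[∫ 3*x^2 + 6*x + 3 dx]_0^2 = 26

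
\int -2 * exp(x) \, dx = -2*exp(x) + C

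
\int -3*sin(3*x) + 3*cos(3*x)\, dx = sqrt(2)*sin(3*x + pi/4) + C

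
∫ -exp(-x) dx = exp(-x) + C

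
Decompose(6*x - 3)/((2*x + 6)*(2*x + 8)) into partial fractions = 27/(4*(x + 4)) - 21/(4*(x + 3))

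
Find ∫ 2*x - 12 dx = x^2 - 12*x + C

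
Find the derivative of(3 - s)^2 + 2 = 2*s - 6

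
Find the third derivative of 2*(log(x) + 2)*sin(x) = (-2*x^3*log(x)*cos(x) - 4*x^3*cos(x) - 6*x^2*sin(x) - 6*x*cos(x) + 4*sin(x))/x^3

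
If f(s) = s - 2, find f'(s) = 1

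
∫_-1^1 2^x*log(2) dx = 3/2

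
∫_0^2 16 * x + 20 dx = 72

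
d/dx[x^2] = 2*x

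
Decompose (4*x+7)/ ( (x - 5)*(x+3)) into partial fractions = 5/(8*(x + 3)) + 27/(8*(x - 5))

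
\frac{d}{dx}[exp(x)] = exp(x)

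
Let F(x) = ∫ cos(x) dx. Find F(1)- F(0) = sin(1)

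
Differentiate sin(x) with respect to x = cos(x)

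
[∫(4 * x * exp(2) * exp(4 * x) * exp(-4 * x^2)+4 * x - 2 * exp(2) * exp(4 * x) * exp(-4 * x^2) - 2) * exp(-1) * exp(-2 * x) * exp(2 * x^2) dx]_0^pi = -exp(-1) - exp(-2*pi^2 + 1 + 2*pi) + E + exp(-2*pi - 1 + 2*pi^2)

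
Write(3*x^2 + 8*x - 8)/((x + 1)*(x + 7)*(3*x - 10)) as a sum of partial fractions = 36/(31*(3*x - 10)) + 83/(186*(x + 7)) + 1/(6*(x + 1))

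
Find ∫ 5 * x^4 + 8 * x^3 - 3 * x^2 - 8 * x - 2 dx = x^5 + 2*x^4 - x^3 - 4*x^2 - 2*x + C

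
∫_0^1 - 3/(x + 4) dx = -3*log(5) + 6*log(2)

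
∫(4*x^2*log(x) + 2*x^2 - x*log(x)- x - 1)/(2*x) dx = (2*x^2 - x - 1)*log(x)/2 + C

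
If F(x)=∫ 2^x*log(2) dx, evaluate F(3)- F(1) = 6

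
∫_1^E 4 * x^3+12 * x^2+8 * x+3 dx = -12 + (-3*E - exp(2))*(-exp(2) - E - 1)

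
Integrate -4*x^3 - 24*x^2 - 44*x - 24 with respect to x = -x^4 - 8*x^3 - 22*x^2 - 24*x + C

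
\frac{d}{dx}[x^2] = 2*x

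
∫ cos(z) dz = sin(z) + C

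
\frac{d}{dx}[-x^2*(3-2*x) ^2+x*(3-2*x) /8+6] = -16*x^3 + 36*x^2 - 37*x/2 + 3/8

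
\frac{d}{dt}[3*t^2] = 6*t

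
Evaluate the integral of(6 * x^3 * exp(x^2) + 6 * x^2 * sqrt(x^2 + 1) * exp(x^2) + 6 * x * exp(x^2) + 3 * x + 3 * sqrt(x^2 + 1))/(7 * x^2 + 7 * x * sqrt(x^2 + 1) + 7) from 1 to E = -3*E/7 - 3*log(1 + sqrt(2))/7 + 3*log(E + sqrt(1 + exp(2)))/7 + 3*exp(exp(2))/7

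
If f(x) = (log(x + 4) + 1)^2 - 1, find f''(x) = -2*log(x + 4)/(x^2 + 8*x + 16)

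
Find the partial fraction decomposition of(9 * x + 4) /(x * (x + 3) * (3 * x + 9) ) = -4/(27*(x + 3)) + 23/(9*(x + 3)^2) + 4/(27*x)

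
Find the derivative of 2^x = 2^x*log(2)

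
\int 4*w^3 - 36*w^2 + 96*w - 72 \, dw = w^4 - 12*w^3 + 48*w^2 - 72*w + C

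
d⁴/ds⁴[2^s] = 2^s*log(2)^4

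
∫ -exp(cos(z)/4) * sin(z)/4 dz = exp(cos(z)/4) + C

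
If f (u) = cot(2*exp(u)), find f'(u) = -2*exp(u)/sin(2*exp(u))^2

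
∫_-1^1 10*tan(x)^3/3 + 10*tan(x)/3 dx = 0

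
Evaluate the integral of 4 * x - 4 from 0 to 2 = 0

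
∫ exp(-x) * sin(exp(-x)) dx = cos(exp(-x)) + C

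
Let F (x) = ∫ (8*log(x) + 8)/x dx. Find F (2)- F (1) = -4 + (2*log(2) + 2)^2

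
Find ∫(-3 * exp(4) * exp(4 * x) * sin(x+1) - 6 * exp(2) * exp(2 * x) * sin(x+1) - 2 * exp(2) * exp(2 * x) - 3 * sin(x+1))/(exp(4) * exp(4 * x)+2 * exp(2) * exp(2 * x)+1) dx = (3*exp(2*x + 2)*cos(x + 1) + 4*exp(2*x + 2) + 3*cos(x + 1) + 5)/(exp(2*x + 2) + 1) + C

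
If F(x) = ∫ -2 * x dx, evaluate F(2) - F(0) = -4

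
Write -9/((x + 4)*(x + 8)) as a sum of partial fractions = 9/(4*(x + 8)) - 9/(4*(x + 4))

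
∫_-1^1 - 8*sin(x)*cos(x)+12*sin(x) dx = 0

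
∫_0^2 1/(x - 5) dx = -log(5) + log(3)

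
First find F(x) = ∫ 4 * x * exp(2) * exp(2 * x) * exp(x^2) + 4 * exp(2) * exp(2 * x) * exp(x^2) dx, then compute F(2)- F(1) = -2*exp(5) + 2*exp(10)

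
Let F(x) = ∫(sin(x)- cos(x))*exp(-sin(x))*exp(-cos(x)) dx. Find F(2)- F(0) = -exp(-1) + exp(-sin(2) - cos(2))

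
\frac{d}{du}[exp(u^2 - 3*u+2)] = 2*u*exp(u^2 - 3*u + 2) - 3*exp(u^2 - 3*u + 2)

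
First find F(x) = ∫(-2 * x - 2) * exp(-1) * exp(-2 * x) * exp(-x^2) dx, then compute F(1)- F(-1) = -1 + exp(-4)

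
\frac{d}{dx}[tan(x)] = cos(x)^(-2)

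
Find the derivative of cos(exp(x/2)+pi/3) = -exp(x/2)*sin(exp(x/2) + pi/3)/2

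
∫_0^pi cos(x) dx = 0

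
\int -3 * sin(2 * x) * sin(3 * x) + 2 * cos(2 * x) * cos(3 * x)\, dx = sin(2*x)*cos(3*x) + C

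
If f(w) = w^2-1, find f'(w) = 2*w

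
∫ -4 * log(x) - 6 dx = 2*x*(-2*log(x) - 1) + C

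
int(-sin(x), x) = cos(x) + C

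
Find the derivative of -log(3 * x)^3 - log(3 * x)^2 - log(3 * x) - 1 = (-3*log(x)^2 - 6*log(3)*log(x) - 2*log(x) - 3*log(3)^2 - 2*log(3) - 1)/x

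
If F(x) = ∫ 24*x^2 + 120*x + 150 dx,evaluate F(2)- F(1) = 386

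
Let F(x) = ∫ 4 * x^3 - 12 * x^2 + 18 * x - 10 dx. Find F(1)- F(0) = -4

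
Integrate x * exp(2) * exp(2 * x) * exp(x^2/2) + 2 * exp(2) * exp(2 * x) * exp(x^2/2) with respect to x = exp((x + 2)^2/2) + C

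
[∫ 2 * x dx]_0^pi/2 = pi^2/4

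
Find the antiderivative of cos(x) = sin(x) + C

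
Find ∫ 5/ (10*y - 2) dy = log(5*y - 1)/2 + C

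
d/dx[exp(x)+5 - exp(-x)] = (exp(2*x) + 1)*exp(-x)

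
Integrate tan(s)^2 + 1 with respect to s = tan(s) + C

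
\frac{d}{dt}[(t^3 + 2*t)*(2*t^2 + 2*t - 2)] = 10*t^4 + 8*t^3 + 6*t^2 + 8*t - 4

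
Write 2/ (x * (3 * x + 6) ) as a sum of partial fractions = -1/(3*(x + 2)) + 1/(3*x)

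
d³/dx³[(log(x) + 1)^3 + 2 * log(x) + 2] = (6*log(x)^2 - 6*log(x) - 2)/x^3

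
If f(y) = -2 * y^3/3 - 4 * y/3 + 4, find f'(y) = -2*y^2 - 4/3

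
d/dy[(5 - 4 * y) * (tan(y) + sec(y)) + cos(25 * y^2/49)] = -4*y*sin(y)/cos(y)^2 - 50*y*sin(25*y^2/49)/49 - 4*y/cos(y)^2 + 5*sin(y)/cos(y)^2 - 4*tan(y) - 4/cos(y) + 5/cos(y)^2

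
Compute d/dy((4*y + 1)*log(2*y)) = (4*y*log(y) + 4*y*log(2) + 4*y + 1)/y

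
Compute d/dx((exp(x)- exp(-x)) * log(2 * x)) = (x*exp(2*x)*log(x) + x*exp(2*x)*log(2) + x*log(x) + x*log(2) + exp(2*x) - 1)*exp(-x)/x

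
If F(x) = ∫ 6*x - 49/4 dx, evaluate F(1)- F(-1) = -49/2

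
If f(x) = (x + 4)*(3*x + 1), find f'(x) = 6*x + 13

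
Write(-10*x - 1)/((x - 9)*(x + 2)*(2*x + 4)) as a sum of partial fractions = 91/(242*(x + 2)) - 19/(22*(x + 2)^2) - 91/(242*(x - 9))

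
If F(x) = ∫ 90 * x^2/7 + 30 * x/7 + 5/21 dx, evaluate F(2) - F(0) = 130/3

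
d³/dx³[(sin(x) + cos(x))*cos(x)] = -4*sqrt(2)*cos(2*x + pi/4)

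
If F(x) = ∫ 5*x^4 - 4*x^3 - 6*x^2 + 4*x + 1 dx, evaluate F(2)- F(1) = 9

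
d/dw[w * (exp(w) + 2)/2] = w*exp(w)/2 + exp(w)/2 + 1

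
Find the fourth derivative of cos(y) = cos(y)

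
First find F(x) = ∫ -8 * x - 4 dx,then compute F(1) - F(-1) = -8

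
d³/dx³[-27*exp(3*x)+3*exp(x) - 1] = -729*exp(3*x) + 3*exp(x)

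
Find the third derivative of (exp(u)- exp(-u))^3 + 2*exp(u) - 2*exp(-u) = (27*exp(6*u) - exp(4*u) - exp(2*u) + 27)*exp(-3*u)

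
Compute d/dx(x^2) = 2*x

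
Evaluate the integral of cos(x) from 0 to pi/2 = 1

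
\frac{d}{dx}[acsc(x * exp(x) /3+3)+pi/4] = (-3*x*exp(x) - 3*exp(x))/(x^2*sqrt(1 - 9/(x^2*exp(2*x) + 18*x*exp(x) + 81))*exp(2*x) + 18*x*sqrt(1 - 9/(x^2*exp(2*x) + 18*x*exp(x) + 81))*exp(x) + 81*sqrt(1 - 9/(x^2*exp(2*x) + 18*x*exp(x) + 81)))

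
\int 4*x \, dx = 2*x^2 + C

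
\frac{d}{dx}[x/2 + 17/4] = 1/2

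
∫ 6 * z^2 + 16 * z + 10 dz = 2*z^3 + 8*z^2 + 10*z + C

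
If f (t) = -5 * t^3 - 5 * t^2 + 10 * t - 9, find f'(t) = -15*t^2 - 10*t + 10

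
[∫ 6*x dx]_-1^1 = 0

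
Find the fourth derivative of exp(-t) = exp(-t)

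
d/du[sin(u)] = cos(u)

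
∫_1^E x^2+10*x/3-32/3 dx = -10/3 + (-2 + E)^2*(E/3 + 3)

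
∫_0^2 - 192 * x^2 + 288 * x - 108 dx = -152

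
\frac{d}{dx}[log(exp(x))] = 1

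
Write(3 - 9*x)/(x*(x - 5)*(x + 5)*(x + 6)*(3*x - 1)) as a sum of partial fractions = 1/(22*(x + 6)) - 3/(50*(x + 5)) - 3/(550*(x - 5)) + 1/(50*x)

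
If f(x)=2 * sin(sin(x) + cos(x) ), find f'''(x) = 4*(sqrt(2)*sin(x)*cos(x)*cos(sqrt(2)*sin(x + pi/4)) + 3*sin(sqrt(2)*sin(x + pi/4))*sin(x + pi/4) - sqrt(2)*cos(sqrt(2)*sin(x + pi/4)))*cos(x + pi/4)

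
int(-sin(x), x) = cos(x) + C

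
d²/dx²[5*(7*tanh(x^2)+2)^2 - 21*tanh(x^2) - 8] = 5880*x^2*(1 - 1/cosh(x^2)^2)^2 - 952*x^2*sinh(x^2)/cosh(x^2)^3 - 5880*x^2 + 7840*x^2/cosh(x^2)^2 + 980*sinh(x^2)/cosh(x^2)^3 + 238/cosh(x^2)^2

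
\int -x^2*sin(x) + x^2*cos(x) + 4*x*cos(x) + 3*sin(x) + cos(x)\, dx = sqrt(2)*((x + 1)^2 - 2)*sin(x + pi/4) + C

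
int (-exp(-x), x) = exp(-x) + C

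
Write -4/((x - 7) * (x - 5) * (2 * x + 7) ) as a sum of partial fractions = -16/(357*(2*x + 7)) + 2/(17*(x - 5)) - 2/(21*(x - 7))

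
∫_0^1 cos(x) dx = sin(1)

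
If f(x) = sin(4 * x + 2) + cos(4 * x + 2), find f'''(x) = 64*sin(4*x + 2) - 64*cos(4*x + 2)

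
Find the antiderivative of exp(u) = exp(u) + C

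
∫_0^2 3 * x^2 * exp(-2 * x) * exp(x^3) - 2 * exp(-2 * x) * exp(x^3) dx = -1 + exp(4)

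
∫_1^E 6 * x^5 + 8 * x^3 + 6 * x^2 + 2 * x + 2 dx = -9 + (1 + E + exp(3))^2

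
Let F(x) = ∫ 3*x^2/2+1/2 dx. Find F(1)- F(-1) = 2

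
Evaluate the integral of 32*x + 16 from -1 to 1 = 32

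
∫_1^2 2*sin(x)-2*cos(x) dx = 2*sqrt(2)*(-sin(pi/4 + 2) + sin(pi/4 + 1))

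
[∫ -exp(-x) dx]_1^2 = -exp(-1) + exp(-2)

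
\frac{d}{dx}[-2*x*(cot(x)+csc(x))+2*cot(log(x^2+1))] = 2*(x^3*cos(x)/sin(x)^2 + x^3/sin(x)^2 - x^2/tan(x) - x^2/sin(x) - 2*x/sin(log(x^2 + 1))^2 + x*cos(x)/sin(x)^2 + x/sin(x)^2 - 1/tan(x) - 1/sin(x))/(x^2 + 1)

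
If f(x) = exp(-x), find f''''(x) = exp(-x)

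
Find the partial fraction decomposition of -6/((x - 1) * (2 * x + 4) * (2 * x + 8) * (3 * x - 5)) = -81/(748*(3*x - 5)) + 3/(340*(x + 4)) - 1/(44*(x + 2)) + 1/(20*(x - 1))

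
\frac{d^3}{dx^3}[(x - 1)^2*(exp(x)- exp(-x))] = (x^2*exp(2*x) + x^2 + 4*x*exp(2*x) - 8*x + exp(2*x) + 13)*exp(-x)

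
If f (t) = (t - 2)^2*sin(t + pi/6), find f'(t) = t^2*cos(t + pi/6) + 2*t*sin(t + pi/6) - 4*t*cos(t + pi/6) - 4*sin(t + pi/6) + 4*cos(t + pi/6)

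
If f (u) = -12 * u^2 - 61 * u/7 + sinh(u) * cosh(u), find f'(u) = -24*u + cosh(2*u) - 61/7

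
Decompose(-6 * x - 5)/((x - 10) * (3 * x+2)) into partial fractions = 3/(32*(3*x + 2)) - 65/(32*(x - 10))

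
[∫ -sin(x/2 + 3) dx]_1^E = 2*cos(E/2 + 3) - 2*cos(7/2)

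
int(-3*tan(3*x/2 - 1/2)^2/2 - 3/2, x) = -tan(3*x/2 - 1/2) + C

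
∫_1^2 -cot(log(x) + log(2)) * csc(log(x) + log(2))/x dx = -csc(log(2)) + csc(log(4))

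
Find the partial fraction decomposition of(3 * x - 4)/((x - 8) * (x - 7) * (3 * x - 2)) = -9/(209*(3*x - 2)) - 17/(19*(x - 7)) + 10/(11*(x - 8))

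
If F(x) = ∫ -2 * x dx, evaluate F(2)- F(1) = -3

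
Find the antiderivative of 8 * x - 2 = 4*x^2 - 2*x + C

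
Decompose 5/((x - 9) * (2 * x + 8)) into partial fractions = -5/(26*(x + 4)) + 5/(26*(x - 9))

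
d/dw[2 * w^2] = 4*w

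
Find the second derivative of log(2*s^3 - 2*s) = (-3*s^4 - 1)/(s^6 - 2*s^4 + s^2)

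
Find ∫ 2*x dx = x^2 + C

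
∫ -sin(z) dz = cos(z) + C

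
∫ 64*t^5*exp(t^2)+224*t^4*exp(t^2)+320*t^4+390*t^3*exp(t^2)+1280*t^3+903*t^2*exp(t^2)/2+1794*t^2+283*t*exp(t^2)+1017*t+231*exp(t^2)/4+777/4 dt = (2*t + exp(t^2) + 3)*(4*t^2 + 7*t + 8*(4*t^2 + 7*t + 2)^2 + 10)/4 + C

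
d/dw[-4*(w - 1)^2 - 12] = 8 - 8*w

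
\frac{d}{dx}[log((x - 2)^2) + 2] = 2/(x - 2)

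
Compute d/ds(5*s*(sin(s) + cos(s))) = 5*sqrt(2)*(s*cos(s + pi/4) + sin(s + pi/4))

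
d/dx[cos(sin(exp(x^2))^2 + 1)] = -4*x*exp(x^2)*sin(sin(exp(x^2))^2 + 1)*sin(exp(x^2))*cos(exp(x^2))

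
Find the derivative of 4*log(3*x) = 4/x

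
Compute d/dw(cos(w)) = -sin(w)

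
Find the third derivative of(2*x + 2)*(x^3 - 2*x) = 48*x + 12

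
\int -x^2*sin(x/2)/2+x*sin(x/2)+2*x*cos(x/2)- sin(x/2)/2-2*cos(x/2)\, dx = (x - 1)^2*cos(x/2) + C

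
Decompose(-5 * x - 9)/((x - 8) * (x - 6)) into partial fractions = 39/(2*(x - 6)) - 49/(2*(x - 8))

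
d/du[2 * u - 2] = 2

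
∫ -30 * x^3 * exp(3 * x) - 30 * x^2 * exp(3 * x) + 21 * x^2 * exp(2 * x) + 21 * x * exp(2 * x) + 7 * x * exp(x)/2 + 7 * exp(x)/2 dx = (x*exp(x) - 1)*(-20*x^2*exp(2*x) + x*exp(x) + 8)/2 + C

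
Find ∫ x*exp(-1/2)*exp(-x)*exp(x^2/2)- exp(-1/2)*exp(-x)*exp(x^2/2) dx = exp((x - 1)^2/2 - 1) + C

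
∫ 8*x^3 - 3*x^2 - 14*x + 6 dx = 2*x^4 - x^3 - 7*x^2 + 6*x + C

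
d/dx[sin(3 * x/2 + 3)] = 3*cos(3*x/2 + 3)/2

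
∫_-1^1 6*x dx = 0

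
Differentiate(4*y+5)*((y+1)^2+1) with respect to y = 12*y^2 + 26*y + 18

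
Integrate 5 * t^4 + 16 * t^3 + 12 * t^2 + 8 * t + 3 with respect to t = t^5 + 4*t^4 + 4*t^3 + 4*t^2 + 3*t + C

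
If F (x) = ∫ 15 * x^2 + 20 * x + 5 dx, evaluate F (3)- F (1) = 220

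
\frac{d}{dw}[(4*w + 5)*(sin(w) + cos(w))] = -4*w*sin(w) + 4*w*cos(w) - sin(w) + 9*cos(w)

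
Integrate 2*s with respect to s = s^2 + C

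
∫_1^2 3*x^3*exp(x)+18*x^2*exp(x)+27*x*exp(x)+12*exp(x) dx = -24*E + 81*exp(2)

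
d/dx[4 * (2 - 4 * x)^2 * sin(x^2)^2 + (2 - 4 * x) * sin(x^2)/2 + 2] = 128*x^3*sin(2*x^2) - 128*x^2*sin(2*x^2) - 4*x^2*cos(x^2) + 128*x*sin(x^2)^2 + 32*x*sin(2*x^2) + 2*x*cos(x^2) - 64*sin(x^2)^2 - 2*sin(x^2)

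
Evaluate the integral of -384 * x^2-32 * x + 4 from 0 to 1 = -140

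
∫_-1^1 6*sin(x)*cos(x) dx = 0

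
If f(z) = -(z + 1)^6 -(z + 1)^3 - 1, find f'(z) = -6*z^5 - 30*z^4 - 60*z^3 - 63*z^2 - 36*z - 9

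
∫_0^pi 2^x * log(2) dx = -1 + 2^pi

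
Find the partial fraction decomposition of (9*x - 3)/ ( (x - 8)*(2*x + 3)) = 33/(19*(2*x + 3)) + 69/(19*(x - 8))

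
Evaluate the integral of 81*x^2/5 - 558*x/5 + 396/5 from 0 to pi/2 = -5*(-2 + 3*pi/2)^2 + (-2 + 3*pi/2)^3/5 + 6*pi + 108/5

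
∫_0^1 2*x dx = 1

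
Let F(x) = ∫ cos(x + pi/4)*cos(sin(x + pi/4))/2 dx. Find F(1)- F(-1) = -sin(cos(pi/4 + 1))/2 + sin(sin(pi/4 + 1))/2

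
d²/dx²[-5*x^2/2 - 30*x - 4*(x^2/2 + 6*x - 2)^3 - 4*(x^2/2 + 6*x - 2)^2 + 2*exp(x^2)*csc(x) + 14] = -15*x^4 - 360*x^3 + 8*x^2*exp(x^2)/sin(x) - 2532*x^2 - 8*x*exp(x^2)*cos(x)/sin(x)^2 - 4464*x + 2*exp(x^2)/sin(x) + 4*exp(x^2)/sin(x)^3 + 1403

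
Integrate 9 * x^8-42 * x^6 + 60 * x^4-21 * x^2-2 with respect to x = x^9 - 6*x^7 + 12*x^5 - 7*x^3 - 2*x + C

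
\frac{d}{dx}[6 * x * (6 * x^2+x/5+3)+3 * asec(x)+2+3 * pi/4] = (540*x^4*sqrt(1 - 1/x^2) + 12*x^3*sqrt(1 - 1/x^2) + 90*x^2*sqrt(1 - 1/x^2) + 15)/(5*x^2*sqrt(1 - 1/x^2))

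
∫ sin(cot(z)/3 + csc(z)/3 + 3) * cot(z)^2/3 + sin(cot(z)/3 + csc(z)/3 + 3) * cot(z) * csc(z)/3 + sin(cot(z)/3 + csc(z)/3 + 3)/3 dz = cos(cot(z)/3 + csc(z)/3 + 3) + C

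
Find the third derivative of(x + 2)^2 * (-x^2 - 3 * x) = -24*x - 42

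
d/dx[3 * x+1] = 3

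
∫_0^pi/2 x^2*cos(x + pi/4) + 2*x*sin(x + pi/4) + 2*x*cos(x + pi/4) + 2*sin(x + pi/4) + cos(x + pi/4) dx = -sqrt(2)/2 + sqrt(2)*(1 + pi/2)^2/2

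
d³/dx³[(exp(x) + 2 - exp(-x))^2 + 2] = (8*exp(4*x) + 4*exp(3*x) + 4*exp(x) - 8)*exp(-2*x)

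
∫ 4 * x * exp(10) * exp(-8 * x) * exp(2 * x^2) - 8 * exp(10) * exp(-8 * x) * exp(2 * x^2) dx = exp(2*(x - 2)^2 + 2) + C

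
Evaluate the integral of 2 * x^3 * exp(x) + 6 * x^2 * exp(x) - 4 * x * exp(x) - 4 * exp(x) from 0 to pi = 2*(-2*pi + pi^3)*exp(pi)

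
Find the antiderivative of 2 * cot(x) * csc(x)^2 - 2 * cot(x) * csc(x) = (2 - csc(x))*csc(x) + C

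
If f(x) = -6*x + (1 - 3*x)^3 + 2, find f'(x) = -81*x^2 + 54*x - 15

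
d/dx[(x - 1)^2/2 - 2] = x - 1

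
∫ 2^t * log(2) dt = 2^t + C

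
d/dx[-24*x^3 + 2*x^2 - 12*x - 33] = -72*x^2 + 4*x - 12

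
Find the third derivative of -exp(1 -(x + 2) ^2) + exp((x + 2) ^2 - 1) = (8*x^3*exp(2*x^2 + 8*x + 6) + 8*x^3 + 48*x^2*exp(2*x^2 + 8*x + 6) + 48*x^2 + 108*x*exp(2*x^2 + 8*x + 6) + 84*x + 88*exp(2*x^2 + 8*x + 6) + 40)*exp(-x^2 - 4*x - 3)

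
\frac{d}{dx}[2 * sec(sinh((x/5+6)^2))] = 4*(x + 30)*sin(sinh(x^2/25 + 12*x/5 + 36))*cosh(x^2/25 + 12*x/5 + 36)/(25*cos(sinh(x^2/25 + 12*x/5 + 36))^2)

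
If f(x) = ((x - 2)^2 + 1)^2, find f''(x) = 12*x^2 - 48*x + 52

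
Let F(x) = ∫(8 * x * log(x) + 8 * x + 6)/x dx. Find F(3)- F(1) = 30*log(3)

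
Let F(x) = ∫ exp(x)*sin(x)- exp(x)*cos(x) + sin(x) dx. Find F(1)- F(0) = (-E - 1)*cos(1) + 2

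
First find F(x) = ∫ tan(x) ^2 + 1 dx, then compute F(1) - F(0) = tan(1)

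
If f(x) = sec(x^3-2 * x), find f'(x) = 3*x^2*tan(x^3 - 2*x)*sec(x^3 - 2*x) - 2*tan(x^3 - 2*x)*sec(x^3 - 2*x)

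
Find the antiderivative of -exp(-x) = exp(-x) + C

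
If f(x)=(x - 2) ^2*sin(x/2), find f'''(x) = -x^2*cos(x/2)/8 - 3*x*sin(x/2)/2 + x*cos(x/2)/2 + 3*sin(x/2) + 5*cos(x/2)/2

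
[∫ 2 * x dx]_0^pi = pi^2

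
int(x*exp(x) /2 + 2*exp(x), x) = (x + 3)*exp(x)/2 + C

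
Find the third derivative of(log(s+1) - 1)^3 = (6*log(s + 1)^2 - 30*log(s + 1) + 30)/(s^3 + 3*s^2 + 3*s + 1)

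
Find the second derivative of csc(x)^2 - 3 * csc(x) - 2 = (3 - 4/sin(x) - 6/sin(x)^2 + 6/sin(x)^3)/sin(x)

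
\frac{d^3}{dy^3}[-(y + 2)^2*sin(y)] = y^2*cos(y) + 6*y*sin(y) + 4*y*cos(y) + 12*sin(y) - 2*cos(y)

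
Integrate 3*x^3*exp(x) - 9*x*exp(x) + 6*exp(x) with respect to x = 3*(x - 1)^3*exp(x) + C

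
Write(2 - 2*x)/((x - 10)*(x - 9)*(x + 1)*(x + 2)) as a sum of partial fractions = -1/(22*(x + 2)) + 2/(55*(x + 1)) + 8/(55*(x - 9)) - 3/(22*(x - 10))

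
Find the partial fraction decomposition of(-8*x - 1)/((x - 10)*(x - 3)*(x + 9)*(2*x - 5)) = -56/(115*(2*x - 5)) - 71/(5244*(x + 9)) + 25/(84*(x - 3)) - 27/(665*(x - 10))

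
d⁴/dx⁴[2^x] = 2^x*log(2)^4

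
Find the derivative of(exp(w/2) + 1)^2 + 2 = exp(w/2) + exp(w)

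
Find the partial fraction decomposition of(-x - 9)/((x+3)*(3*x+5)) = -11/(2*(3*x + 5)) + 3/(2*(x + 3))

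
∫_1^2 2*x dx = 3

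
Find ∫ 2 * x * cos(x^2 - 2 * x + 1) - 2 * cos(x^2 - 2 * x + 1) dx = sin(x^2 - 2*x + 1) + C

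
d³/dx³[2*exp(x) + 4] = 2*exp(x)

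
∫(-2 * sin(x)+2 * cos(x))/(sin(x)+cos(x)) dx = 2*log(sin(x + pi/4)) + C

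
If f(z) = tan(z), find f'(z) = cos(z)^(-2)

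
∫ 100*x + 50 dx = 50*x^2 + 50*x + C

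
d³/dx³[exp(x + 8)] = exp(x + 8)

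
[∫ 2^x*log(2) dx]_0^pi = -1 + 2^pi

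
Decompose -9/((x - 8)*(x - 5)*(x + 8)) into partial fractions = -9/(208*(x + 8)) + 3/(13*(x - 5)) - 3/(16*(x - 8))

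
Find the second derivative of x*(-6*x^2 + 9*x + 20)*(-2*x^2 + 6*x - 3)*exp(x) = 12*x^5*exp(x) + 66*x^4*exp(x) - 160*x^3*exp(x) - 363*x^2*exp(x) + 504*x*exp(x) + 66*exp(x)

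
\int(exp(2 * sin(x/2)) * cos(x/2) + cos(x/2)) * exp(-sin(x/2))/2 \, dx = 2*sinh(sin(x/2)) + C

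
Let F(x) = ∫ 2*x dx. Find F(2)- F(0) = 4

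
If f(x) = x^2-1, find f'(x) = 2*x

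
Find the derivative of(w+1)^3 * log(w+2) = (3*w^3*log(w + 2) + w^3 + 12*w^2*log(w + 2) + 3*w^2 + 15*w*log(w + 2) + 3*w + 6*log(w + 2) + 1)/(w + 2)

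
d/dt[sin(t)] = cos(t)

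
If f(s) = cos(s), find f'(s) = -sin(s)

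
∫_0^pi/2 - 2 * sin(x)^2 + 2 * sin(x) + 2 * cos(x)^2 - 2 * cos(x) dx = 0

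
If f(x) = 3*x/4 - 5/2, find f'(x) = 3/4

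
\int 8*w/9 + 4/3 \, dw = 4*w^2/9 + 4*w/3 + C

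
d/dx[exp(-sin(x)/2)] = -exp(-sin(x)/2)*cos(x)/2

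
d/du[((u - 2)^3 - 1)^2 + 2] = 6*u^5 - 60*u^4 + 240*u^3 - 486*u^2 + 504*u - 216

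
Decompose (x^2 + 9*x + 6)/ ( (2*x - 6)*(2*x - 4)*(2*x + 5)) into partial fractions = -41/(396*(2*x + 5)) - 7/(9*(x - 2)) + 21/(22*(x - 3))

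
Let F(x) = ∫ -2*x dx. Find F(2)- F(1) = -3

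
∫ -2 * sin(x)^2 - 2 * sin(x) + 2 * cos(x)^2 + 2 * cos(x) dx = (sqrt(2)*sin(x + pi/4) + 1)^2 + C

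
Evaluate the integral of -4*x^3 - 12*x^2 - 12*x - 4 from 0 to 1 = -15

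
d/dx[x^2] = 2*x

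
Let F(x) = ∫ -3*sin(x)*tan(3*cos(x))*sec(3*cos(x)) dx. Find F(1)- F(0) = sec(3*cos(1)) - sec(3)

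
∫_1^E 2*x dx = -1 + exp(2)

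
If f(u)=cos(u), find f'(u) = -sin(u)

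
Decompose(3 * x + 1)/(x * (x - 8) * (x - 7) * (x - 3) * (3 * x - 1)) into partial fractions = -81/(1840*(3*x - 1)) + 1/(48*(x - 3)) - 11/(280*(x - 7)) + 5/(184*(x - 8)) + 1/(168*x)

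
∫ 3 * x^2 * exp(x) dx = 3*((x - 1)^2 + 1)*exp(x) + C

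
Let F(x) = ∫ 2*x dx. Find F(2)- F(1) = 3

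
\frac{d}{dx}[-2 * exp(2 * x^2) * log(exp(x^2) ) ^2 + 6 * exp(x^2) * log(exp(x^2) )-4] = -8*x^5*exp(2*x^2) - 8*x^3*exp(2*x^2) + 12*x^3*exp(x^2) + 12*x*exp(x^2)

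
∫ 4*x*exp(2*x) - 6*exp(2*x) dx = 2*(x - 2)*exp(2*x) + C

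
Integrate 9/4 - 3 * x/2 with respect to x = -3*x^2/4 + 9*x/4 + C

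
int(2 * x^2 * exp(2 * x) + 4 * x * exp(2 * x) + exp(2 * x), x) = x*(x + 1)*exp(2*x) + C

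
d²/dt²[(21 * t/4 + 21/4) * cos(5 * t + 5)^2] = -525*t*cos(10*t + 10)/2 - 105*sin(10*t + 10)/2 - 525*cos(10*t + 10)/2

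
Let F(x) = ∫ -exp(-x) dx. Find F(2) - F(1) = -exp(-1) + exp(-2)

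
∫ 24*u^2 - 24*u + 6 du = 8*u^3 - 12*u^2 + 6*u + C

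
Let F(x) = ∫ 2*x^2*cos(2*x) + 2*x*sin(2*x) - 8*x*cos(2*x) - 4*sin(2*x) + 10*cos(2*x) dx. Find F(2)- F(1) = -2*sin(2) + sin(4)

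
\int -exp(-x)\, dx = exp(-x) + C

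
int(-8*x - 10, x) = -4*x^2 - 10*x + C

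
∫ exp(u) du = exp(u) + C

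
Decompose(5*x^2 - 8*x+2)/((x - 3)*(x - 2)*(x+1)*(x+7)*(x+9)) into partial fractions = 479/(2112*(x + 9)) - 101/(360*(x + 7)) + 5/(192*(x + 1)) - 2/(99*(x - 2)) + 23/(480*(x - 3))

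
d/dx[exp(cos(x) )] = -exp(cos(x))*sin(x)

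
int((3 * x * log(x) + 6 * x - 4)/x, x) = (3*x - 4)*(log(x) + 1) + C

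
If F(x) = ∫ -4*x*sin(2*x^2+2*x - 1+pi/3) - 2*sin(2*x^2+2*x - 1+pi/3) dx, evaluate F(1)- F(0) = -sin(pi/6 + 1) + cos(pi/3 + 3)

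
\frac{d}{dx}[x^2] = 2*x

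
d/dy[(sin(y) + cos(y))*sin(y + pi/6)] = sqrt(2)*sin(2*y + 5*pi/12)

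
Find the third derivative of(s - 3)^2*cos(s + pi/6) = s^2*sin(s + pi/6) - 6*sqrt(2)*s*sin(s + 5*pi/12) + 3*sin(s + pi/6) + 18*cos(s + pi/6)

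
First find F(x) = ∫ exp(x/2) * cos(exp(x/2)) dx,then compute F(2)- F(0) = -2*sin(1) + 2*sin(E)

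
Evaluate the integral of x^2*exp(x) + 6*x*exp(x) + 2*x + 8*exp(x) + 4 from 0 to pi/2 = -8 + (1 + exp(pi/2))*(pi/2 + 2)^2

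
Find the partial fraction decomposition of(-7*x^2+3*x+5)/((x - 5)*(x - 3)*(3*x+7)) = -361/(352*(3*x + 7)) + 49/(32*(x - 3)) - 155/(44*(x - 5))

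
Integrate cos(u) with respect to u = sin(u) + C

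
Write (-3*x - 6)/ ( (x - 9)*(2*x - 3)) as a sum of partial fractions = 7/(5*(2*x - 3)) - 11/(5*(x - 9))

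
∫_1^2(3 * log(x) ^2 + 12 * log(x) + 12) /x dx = -8 + (log(2) + 2)^3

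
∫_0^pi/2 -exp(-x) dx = -1 + exp(-pi/2)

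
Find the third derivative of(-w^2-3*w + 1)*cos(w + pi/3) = -w^2*sin(w + pi/3) - 3*w*sin(w + pi/3) + 6*w*cos(w + pi/3) + 7*sin(w + pi/3) + 9*cos(w + pi/3)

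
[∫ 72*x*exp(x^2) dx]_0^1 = -36 + 36*E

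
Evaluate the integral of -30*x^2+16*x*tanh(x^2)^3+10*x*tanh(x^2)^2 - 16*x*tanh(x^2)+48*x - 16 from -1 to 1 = -52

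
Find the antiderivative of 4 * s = 2*s^2 + C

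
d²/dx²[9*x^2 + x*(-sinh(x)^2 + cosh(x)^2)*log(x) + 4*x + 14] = (18*x + 1)/x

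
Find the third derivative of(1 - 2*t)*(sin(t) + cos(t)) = -2*t*sin(t) + 2*t*cos(t) + 7*sin(t) + 5*cos(t)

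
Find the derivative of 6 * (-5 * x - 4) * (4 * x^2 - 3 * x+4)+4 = -360*x^2 - 12*x - 48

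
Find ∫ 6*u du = 3*u^2 + C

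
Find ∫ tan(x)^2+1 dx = tan(x) + C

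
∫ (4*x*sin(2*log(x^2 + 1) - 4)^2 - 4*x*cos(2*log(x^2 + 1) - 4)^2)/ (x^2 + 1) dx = -sin(4*log(x^2 + 1) - 8)/2 + C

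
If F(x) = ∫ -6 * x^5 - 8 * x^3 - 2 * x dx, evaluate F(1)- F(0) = -4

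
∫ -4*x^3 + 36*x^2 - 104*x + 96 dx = -x^4 + 12*x^3 - 52*x^2 + 96*x + C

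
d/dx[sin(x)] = cos(x)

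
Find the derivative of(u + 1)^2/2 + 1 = u + 1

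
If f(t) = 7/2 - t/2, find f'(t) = -1/2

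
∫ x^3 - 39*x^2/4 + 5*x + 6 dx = x^4/4 - 13*x^3/4 + 5*x^2/2 + 6*x + C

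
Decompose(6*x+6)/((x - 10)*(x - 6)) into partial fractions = -21/(2*(x - 6)) + 33/(2*(x - 10))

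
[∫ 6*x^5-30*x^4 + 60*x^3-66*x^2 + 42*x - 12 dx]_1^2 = -1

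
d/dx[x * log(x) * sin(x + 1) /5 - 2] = x*log(x)*cos(x + 1)/5 + log(x)*sin(x + 1)/5 + sin(x + 1)/5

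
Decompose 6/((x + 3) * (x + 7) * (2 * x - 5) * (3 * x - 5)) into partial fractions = -81/(910*(3*x - 5)) + 48/(1045*(2*x - 5)) - 3/(988*(x + 7)) + 3/(308*(x + 3))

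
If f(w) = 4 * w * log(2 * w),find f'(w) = 4*log(w) + 4*log(2) + 4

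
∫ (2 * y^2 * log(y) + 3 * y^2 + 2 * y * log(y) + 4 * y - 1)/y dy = (log(y) + 1)*(y^2 + 2*y - 1) + C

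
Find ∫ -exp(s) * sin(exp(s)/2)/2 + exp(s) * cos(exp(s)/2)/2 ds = sqrt(2)*sin(exp(s)/2 + pi/4) + C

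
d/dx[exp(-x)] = -exp(-x)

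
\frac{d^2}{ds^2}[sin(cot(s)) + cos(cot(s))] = sqrt(2)*(-(-1 + sin(s)^(-2))^2*sin(pi/4 + 1/tan(s)) + sin(pi/4 + 1/tan(s)) - 2*sin(pi/4 + 1/tan(s))/sin(s)^2 + 2*cos(s)*cos(pi/4 + 1/tan(s))/sin(s)^3)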